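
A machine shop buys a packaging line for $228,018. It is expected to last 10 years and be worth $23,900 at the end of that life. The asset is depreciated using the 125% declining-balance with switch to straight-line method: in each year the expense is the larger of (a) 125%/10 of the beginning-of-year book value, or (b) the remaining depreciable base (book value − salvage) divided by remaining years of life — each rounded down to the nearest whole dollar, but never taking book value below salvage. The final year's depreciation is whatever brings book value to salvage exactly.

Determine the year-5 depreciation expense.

$18,293

Depreciable base = $228,018 − $23,900 = $204,118.
Year 1: DB = ⌊$228,018 × 125%/10⌋ = $28,502; SL = ⌊$204,118/10⌋ = $20,411 → take DB $28,502. Book value $199,516.
Year 2: DB = ⌊$199,516 × 125%/10⌋ = $24,939; SL = ⌊$175,616/9⌋ = $19,512 → take DB $24,939. Book value $174,577.
Year 3: DB = ⌊$174,577 × 125%/10⌋ = $21,822; SL = ⌊$150,677/8⌋ = $18,834 → take DB $21,822. Book value $152,755.
Year 4: DB = ⌊$152,755 × 125%/10⌋ = $19,094; SL = ⌊$128,855/7⌋ = $18,407 → take DB $19,094. Book value $133,661.
Year 5: DB = ⌊$133,661 × 125%/10⌋ = $16,707; SL = ⌊$109,761/6⌋ = $18,293 → take SL $18,293. Book value $115,368.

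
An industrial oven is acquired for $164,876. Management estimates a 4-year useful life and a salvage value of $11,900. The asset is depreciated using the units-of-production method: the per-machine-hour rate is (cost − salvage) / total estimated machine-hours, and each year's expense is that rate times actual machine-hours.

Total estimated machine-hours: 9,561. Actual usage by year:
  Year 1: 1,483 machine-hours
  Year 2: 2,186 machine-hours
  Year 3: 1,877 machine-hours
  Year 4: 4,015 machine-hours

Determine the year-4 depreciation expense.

$64,240

Depreciable base = $164,876 − $11,900 = $152,976.
Rate = $152,976 / 9,561 machine-hours = $16 per machine-hour.
Year 1: 1,483 × $16 = $23,728. Book value $141,148.
Year 2: 2,186 × $16 = $34,976. Book value $106,172.
Year 3: 1,877 × $16 = $30,032. Book value $76,140.
Year 4: 4,015 × $16 = $64,240. Book value $11,900.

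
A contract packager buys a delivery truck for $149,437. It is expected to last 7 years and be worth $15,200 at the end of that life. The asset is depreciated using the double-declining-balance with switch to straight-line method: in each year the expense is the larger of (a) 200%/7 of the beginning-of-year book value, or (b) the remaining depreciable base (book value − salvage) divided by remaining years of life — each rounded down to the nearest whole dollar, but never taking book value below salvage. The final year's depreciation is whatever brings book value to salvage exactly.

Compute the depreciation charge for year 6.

$7,938

Depreciable base = $149,437 − $15,200 = $134,237.
Year 1: DB = ⌊$149,437 × 200%/7⌋ = $42,696; SL = ⌊$134,237/7⌋ = $19,176 → take DB $42,696. Book value $106,741.
Year 2: DB = ⌊$106,741 × 200%/7⌋ = $30,497; SL = ⌊$91,541/6⌋ = $15,256 → take DB $30,497. Book value $76,244.
Year 3: DB = ⌊$76,244 × 200%/7⌋ = $21,784; SL = ⌊$61,044/5⌋ = $12,208 → take DB $21,784. Book value $54,460.
Year 4: DB = ⌊$54,460 × 200%/7⌋ = $15,560; SL = ⌊$39,260/4⌋ = $9,815 → take DB $15,560. Book value $38,900.
Year 5: DB = ⌊$38,900 × 200%/7⌋ = $11,114; SL = ⌊$23,700/3⌋ = $7,900 → take DB $11,114. Book value $27,786.
Year 6: DB = ⌊$27,786 × 200%/7⌋ = $7,938; SL = ⌊$12,586/2⌋ = $6,293 → take DB $7,938. Book value $19,848.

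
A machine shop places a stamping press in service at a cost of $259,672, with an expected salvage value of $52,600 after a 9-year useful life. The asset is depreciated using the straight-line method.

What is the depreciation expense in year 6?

$23,008

Depreciable base = $259,672 − $52,600 = $207,072.
Annual expense = $207,072 / 9 = $23,008.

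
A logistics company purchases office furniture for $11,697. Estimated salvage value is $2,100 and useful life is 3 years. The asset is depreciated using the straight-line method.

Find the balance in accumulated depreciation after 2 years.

$6,398

Depreciable base = $11,697 − $2,100 = $9,597.
Annual expense = $9,597 / 3 = $3,199.
End of year 1: book value $8,498.
End of year 2: book value $5,299.
Accumulated through year 2 = $11,697 − $5,299 = $6,398.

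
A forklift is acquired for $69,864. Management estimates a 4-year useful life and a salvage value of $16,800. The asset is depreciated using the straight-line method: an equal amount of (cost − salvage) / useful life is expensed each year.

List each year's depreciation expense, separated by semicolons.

Depreciable base = $69,864 − $16,800 = $53,064.
Annual expense = $53,064 / 4 = $13,266.
End of year 1: book value $56,598.
End of year 2: book value $43,332.
End of year 3: book value $30,066.
End of year 4: book value $16,800.

$13,266; $13,266; $13,266; $13,266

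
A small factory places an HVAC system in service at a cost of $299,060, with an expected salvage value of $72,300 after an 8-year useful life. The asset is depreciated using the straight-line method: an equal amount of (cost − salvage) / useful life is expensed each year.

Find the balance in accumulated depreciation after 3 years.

$85,035

Depreciable base = $299,060 − $72,300 = $226,760.
Annual expense = $226,760 / 8 = $28,345.
End of year 1: book value $270,715.
End of year 2: book value $242,370.
End of year 3: book value $214,025.
Accumulated through year 3 = $299,060 − $214,025 = $85,035.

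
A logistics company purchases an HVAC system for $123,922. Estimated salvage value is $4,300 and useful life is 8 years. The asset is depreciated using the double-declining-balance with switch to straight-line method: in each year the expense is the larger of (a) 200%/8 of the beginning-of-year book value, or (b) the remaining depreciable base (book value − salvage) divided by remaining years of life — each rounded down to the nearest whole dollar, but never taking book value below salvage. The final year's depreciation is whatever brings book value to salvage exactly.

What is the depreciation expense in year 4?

$13,070

Depreciable base = $123,922 − $4,300 = $119,622.
Year 1: DB = ⌊$123,922 × 200%/8⌋ = $30,980; SL = ⌊$119,622/8⌋ = $14,952 → take DB $30,980. Book value $92,942.
Year 2: DB = ⌊$92,942 × 200%/8⌋ = $23,235; SL = ⌊$88,642/7⌋ = $12,663 → take DB $23,235. Book value $69,707.
Year 3: DB = ⌊$69,707 × 200%/8⌋ = $17,426; SL = ⌊$65,407/6⌋ = $10,901 → take DB $17,426. Book value $52,281.
Year 4: DB = ⌊$52,281 × 200%/8⌋ = $13,070; SL = ⌊$47,981/5⌋ = $9,596 → take DB $13,070. Book value $39,211.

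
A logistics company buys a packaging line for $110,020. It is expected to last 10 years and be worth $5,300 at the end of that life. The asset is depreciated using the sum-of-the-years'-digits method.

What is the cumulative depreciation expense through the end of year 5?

$76,160

Depreciable base = $110,020 − $5,300 = $104,720.
Sum of the years' digits = 10+9+8+7+6+5+4+3+2+1 = 55.
Year 1: $104,720 × 10/55 = $19,040. Book value $90,980.
Year 2: $104,720 × 9/55 = $17,136. Book value $73,844.
Year 3: $104,720 × 8/55 = $15,232. Book value $58,612.
Year 4: $104,720 × 7/55 = $13,328. Book value $45,284.
Year 5: $104,720 × 6/55 = $11,424. Book value $33,860.
Accumulated through year 5 = $110,020 − $33,860 = $76,160.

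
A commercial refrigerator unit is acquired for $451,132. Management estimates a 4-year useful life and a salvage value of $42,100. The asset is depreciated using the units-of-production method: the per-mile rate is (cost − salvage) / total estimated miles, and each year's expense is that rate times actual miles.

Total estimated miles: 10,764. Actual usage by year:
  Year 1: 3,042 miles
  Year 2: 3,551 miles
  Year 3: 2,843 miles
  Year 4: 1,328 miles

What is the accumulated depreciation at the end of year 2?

$250,534

Depreciable base = $451,132 − $42,100 = $409,032.
Rate = $409,032 / 10,764 miles = $38 per mile.
Year 1: 3,042 × $38 = $115,596. Book value $335,536.
Year 2: 3,551 × $38 = $134,938. Book value $200,598.
Accumulated through year 2 = $451,132 − $200,598 = $250,534.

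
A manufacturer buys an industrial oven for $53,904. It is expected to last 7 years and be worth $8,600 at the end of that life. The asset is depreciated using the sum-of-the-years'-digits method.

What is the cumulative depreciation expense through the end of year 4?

Depreciable base = $53,904 − $8,600 = $45,304.
Sum of the years' digits = 7+6+5+4+3+2+1 = 28.
Year 1: $45,304 × 7/28 = $11,326. Book value $42,578.
Year 2: $45,304 × 6/28 = $9,708. Book value $32,870.
Year 3: $45,304 × 5/28 = $8,090. Book value $24,780.
Year 4: $45,304 × 4/28 = $6,472. Book value $18,308.
Accumulated through year 4 = $53,904 − $18,308 = $35,596.

$35,596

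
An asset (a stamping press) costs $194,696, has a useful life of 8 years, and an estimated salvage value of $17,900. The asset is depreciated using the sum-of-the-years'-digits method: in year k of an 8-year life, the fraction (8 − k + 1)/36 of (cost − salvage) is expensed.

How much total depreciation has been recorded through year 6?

$162,063

Depreciable base = $194,696 − $17,900 = $176,796.
Sum of the years' digits = 8+7+6+5+4+3+2+1 = 36.
Year 1: $176,796 × 8/36 = $39,288. Book value $155,408.
Year 2: $176,796 × 7/36 = $34,377. Book value $121,031.
Year 3: $176,796 × 6/36 = $29,466. Book value $91,565.
Year 4: $176,796 × 5/36 = $24,555. Book value $67,010.
Year 5: $176,796 × 4/36 = $19,644. Book value $47,366.
Year 6: $176,796 × 3/36 = $14,733. Book value $32,633.
Accumulated through year 6 = $194,696 − $32,633 = $162,063.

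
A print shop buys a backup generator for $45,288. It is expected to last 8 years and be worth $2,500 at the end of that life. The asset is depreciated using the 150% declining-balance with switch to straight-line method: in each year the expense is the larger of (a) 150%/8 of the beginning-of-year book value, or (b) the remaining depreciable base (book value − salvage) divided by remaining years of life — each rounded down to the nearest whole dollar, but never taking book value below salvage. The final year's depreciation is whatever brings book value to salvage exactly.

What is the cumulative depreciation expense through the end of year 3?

$20,995

Depreciable base = $45,288 − $2,500 = $42,788.
Year 1: DB = ⌊$45,288 × 150%/8⌋ = $8,491; SL = ⌊$42,788/8⌋ = $5,348 → take DB $8,491. Book value $36,797.
Year 2: DB = ⌊$36,797 × 150%/8⌋ = $6,899; SL = ⌊$34,297/7⌋ = $4,899 → take DB $6,899. Book value $29,898.
Year 3: DB = ⌊$29,898 × 150%/8⌋ = $5,605; SL = ⌊$27,398/6⌋ = $4,566 → take DB $5,605. Book value $24,293.
Accumulated through year 3 = $45,288 − $24,293 = $20,995.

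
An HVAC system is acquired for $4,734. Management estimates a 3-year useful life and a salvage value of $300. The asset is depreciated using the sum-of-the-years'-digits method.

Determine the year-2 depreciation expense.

Depreciable base = $4,734 − $300 = $4,434.
Sum of the years' digits = 3+2+1 = 6.
Year 1: $4,434 × 3/6 = $2,217. Book value $2,517.
Year 2: $4,434 × 2/6 = $1,478. Book value $1,039.

$1,478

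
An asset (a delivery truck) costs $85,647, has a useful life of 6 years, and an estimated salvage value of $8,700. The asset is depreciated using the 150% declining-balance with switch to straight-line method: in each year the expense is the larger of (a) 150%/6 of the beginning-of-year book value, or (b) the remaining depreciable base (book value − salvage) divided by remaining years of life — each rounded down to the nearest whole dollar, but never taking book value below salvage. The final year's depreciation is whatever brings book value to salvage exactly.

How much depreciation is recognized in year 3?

$12,044

Depreciable base = $85,647 − $8,700 = $76,947.
Year 1: DB = ⌊$85,647 × 150%/6⌋ = $21,411; SL = ⌊$76,947/6⌋ = $12,824 → take DB $21,411. Book value $64,236.
Year 2: DB = ⌊$64,236 × 150%/6⌋ = $16,059; SL = ⌊$55,536/5⌋ = $11,107 → take DB $16,059. Book value $48,177.
Year 3: DB = ⌊$48,177 × 150%/6⌋ = $12,044; SL = ⌊$39,477/4⌋ = $9,869 → take DB $12,044. Book value $36,133.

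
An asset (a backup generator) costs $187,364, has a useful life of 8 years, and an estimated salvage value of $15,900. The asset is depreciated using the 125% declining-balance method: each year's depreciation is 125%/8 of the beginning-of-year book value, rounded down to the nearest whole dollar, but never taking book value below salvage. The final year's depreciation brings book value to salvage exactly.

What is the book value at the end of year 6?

Depreciable base = $187,364 − $15,900 = $171,464.
Year 1: ⌊$187,364 × 125%/8⌋ = $29,275. Book value $158,089.
Year 2: ⌊$158,089 × 125%/8⌋ = $24,701. Book value $133,388.
Year 3: ⌊$133,388 × 125%/8⌋ = $20,841. Book value $112,547.
Year 4: ⌊$112,547 × 125%/8⌋ = $17,585. Book value $94,962.
Year 5: ⌊$94,962 × 125%/8⌋ = $14,837. Book value $80,125.
Year 6: ⌊$80,125 × 125%/8⌋ = $12,519. Book value $67,606.

$67,606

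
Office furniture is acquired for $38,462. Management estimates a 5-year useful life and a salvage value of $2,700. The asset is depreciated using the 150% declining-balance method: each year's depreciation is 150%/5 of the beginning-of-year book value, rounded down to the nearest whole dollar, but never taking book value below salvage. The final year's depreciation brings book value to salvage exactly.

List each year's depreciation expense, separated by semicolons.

$11,538; $8,077; $5,654; $3,957; $6,536

Depreciable base = $38,462 − $2,700 = $35,762.
Year 1: ⌊$38,462 × 150%/5⌋ = $11,538. Book value $26,924.
Year 2: ⌊$26,924 × 150%/5⌋ = $8,077. Book value $18,847.
Year 3: ⌊$18,847 × 150%/5⌋ = $5,654. Book value $13,193.
Year 4: ⌊$13,193 × 150%/5⌋ = $3,957. Book value $9,236.
Year 5 (final): $9,236 − $2,700 = $6,536. Book value $2,700.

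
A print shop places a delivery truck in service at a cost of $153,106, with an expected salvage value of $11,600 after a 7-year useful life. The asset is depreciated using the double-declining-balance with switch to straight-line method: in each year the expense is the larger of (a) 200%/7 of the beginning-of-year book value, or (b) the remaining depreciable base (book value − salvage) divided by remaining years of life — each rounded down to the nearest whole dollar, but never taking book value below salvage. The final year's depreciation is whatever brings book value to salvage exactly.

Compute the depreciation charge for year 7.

$8,435

Depreciable base = $153,106 − $11,600 = $141,506.
Year 1: DB = ⌊$153,106 × 200%/7⌋ = $43,744; SL = ⌊$141,506/7⌋ = $20,215 → take DB $43,744. Book value $109,362.
Year 2: DB = ⌊$109,362 × 200%/7⌋ = $31,246; SL = ⌊$97,762/6⌋ = $16,293 → take DB $31,246. Book value $78,116.
Year 3: DB = ⌊$78,116 × 200%/7⌋ = $22,318; SL = ⌊$66,516/5⌋ = $13,303 → take DB $22,318. Book value $55,798.
Year 4: DB = ⌊$55,798 × 200%/7⌋ = $15,942; SL = ⌊$44,198/4⌋ = $11,049 → take DB $15,942. Book value $39,856.
Year 5: DB = ⌊$39,856 × 200%/7⌋ = $11,387; SL = ⌊$28,256/3⌋ = $9,418 → take DB $11,387. Book value $28,469.
Year 6: DB = ⌊$28,469 × 200%/7⌋ = $8,134; SL = ⌊$16,869/2⌋ = $8,434 → take SL $8,434. Book value $20,035.
Year 7 (final): $20,035 − $11,600 = $8,435. Book value $11,600.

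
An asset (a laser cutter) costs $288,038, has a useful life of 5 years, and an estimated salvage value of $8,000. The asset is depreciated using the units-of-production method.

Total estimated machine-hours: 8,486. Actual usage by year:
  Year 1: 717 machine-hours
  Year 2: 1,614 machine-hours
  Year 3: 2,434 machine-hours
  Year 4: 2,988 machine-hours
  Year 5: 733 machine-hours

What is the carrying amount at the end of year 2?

Depreciable base = $288,038 − $8,000 = $280,038.
Rate = $280,038 / 8,486 machine-hours = $33 per machine-hour.
Year 1: 717 × $33 = $23,661. Book value $264,377.
Year 2: 1,614 × $33 = $53,262. Book value $211,115.

$211,115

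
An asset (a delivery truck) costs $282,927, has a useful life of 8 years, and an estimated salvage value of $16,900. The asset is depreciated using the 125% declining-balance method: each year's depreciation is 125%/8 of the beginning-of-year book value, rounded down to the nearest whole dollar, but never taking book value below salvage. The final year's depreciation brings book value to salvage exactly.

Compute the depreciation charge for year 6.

$18,904

Depreciable base = $282,927 − $16,900 = $266,027.
Year 1: ⌊$282,927 × 125%/8⌋ = $44,207. Book value $238,720.
Year 2: ⌊$238,720 × 125%/8⌋ = $37,300. Book value $201,420.
Year 3: ⌊$201,420 × 125%/8⌋ = $31,471. Book value $169,949.
Year 4: ⌊$169,949 × 125%/8⌋ = $26,554. Book value $143,395.
Year 5: ⌊$143,395 × 125%/8⌋ = $22,405. Book value $120,990.
Year 6: ⌊$120,990 × 125%/8⌋ = $18,904. Book value $102,086.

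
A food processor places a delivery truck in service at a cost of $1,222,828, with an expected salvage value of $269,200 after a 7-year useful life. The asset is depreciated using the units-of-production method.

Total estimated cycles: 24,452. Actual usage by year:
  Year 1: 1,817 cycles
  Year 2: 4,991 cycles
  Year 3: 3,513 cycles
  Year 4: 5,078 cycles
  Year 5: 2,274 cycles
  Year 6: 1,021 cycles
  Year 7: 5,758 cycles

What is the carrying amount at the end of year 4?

$622,267

Depreciable base = $1,222,828 − $269,200 = $953,628.
Rate = $953,628 / 24,452 cycles = $39 per cycle.
Year 1: 1,817 × $39 = $70,863. Book value $1,151,965.
Year 2: 4,991 × $39 = $194,649. Book value $957,316.
Year 3: 3,513 × $39 = $137,007. Book value $820,309.
Year 4: 5,078 × $39 = $198,042. Book value $622,267.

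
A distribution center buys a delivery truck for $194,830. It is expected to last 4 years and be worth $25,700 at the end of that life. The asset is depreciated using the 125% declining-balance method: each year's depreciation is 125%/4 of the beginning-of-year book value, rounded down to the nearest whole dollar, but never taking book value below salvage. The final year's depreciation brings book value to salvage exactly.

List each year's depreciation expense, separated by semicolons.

$60,884; $41,858; $28,777; $37,611

Depreciable base = $194,830 − $25,700 = $169,130.
Year 1: ⌊$194,830 × 125%/4⌋ = $60,884. Book value $133,946.
Year 2: ⌊$133,946 × 125%/4⌋ = $41,858. Book value $92,088.
Year 3: ⌊$92,088 × 125%/4⌋ = $28,777. Book value $63,311.
Year 4 (final): $63,311 − $25,700 = $37,611. Book value $25,700.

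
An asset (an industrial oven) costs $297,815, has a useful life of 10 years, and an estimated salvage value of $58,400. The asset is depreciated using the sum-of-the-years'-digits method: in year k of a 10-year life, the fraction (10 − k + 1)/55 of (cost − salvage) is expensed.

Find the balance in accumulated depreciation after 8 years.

$226,356

Depreciable base = $297,815 − $58,400 = $239,415.
Sum of the years' digits = 10+9+8+7+6+5+4+3+2+1 = 55.
Year 1: $239,415 × 10/55 = $43,530. Book value $254,285.
Year 2: $239,415 × 9/55 = $39,177. Book value $215,108.
Year 3: $239,415 × 8/55 = $34,824. Book value $180,284.
Year 4: $239,415 × 7/55 = $30,471. Book value $149,813.
Year 5: $239,415 × 6/55 = $26,118. Book value $123,695.
Year 6: $239,415 × 5/55 = $21,765. Book value $101,930.
Year 7: $239,415 × 4/55 = $17,412. Book value $84,518.
Year 8: $239,415 × 3/55 = $13,059. Book value $71,459.
Accumulated through year 8 = $297,815 − $71,459 = $226,356.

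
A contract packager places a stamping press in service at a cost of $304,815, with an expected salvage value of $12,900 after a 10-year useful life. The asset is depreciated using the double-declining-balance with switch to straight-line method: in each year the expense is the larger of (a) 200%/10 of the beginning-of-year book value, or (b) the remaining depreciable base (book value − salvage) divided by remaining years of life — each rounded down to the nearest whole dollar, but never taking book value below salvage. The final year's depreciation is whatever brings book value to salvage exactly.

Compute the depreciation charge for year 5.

$24,970

Depreciable base = $304,815 − $12,900 = $291,915.
Year 1: DB = ⌊$304,815 × 200%/10⌋ = $60,963; SL = ⌊$291,915/10⌋ = $29,191 → take DB $60,963. Book value $243,852.
Year 2: DB = ⌊$243,852 × 200%/10⌋ = $48,770; SL = ⌊$230,952/9⌋ = $25,661 → take DB $48,770. Book value $195,082.
Year 3: DB = ⌊$195,082 × 200%/10⌋ = $39,016; SL = ⌊$182,182/8⌋ = $22,772 → take DB $39,016. Book value $156,066.
Year 4: DB = ⌊$156,066 × 200%/10⌋ = $31,213; SL = ⌊$143,166/7⌋ = $20,452 → take DB $31,213. Book value $124,853.
Year 5: DB = ⌊$124,853 × 200%/10⌋ = $24,970; SL = ⌊$111,953/6⌋ = $18,658 → take DB $24,970. Book value $99,883.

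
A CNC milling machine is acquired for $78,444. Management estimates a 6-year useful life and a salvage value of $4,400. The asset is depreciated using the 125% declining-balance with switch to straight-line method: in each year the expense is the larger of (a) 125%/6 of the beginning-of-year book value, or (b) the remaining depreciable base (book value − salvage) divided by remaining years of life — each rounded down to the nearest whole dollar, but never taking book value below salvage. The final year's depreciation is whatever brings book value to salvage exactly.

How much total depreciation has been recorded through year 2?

Depreciable base = $78,444 − $4,400 = $74,044.
Year 1: DB = ⌊$78,444 × 125%/6⌋ = $16,342; SL = ⌊$74,044/6⌋ = $12,340 → take DB $16,342. Book value $62,102.
Year 2: DB = ⌊$62,102 × 125%/6⌋ = $12,937; SL = ⌊$57,702/5⌋ = $11,540 → take DB $12,937. Book value $49,165.
Accumulated through year 2 = $78,444 − $49,165 = $29,279.

$29,279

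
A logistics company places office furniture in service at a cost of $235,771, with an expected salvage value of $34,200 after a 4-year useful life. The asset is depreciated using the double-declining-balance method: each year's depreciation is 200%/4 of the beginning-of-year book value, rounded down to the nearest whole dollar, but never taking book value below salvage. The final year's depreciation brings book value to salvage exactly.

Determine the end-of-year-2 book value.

Depreciable base = $235,771 − $34,200 = $201,571.
Year 1: ⌊$235,771 × 200%/4⌋ = $117,885. Book value $117,886.
Year 2: ⌊$117,886 × 200%/4⌋ = $58,943. Book value $58,943.

$58,943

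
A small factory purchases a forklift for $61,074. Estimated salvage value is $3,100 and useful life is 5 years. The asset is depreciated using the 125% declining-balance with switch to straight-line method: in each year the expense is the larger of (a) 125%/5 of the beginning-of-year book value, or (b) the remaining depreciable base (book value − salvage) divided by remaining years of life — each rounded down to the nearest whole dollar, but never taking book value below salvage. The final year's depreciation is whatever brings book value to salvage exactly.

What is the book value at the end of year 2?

Depreciable base = $61,074 − $3,100 = $57,974.
Year 1: DB = ⌊$61,074 × 125%/5⌋ = $15,268; SL = ⌊$57,974/5⌋ = $11,594 → take DB $15,268. Book value $45,806.
Year 2: DB = ⌊$45,806 × 125%/5⌋ = $11,451; SL = ⌊$42,706/4⌋ = $10,676 → take DB $11,451. Book value $34,355.

$34,355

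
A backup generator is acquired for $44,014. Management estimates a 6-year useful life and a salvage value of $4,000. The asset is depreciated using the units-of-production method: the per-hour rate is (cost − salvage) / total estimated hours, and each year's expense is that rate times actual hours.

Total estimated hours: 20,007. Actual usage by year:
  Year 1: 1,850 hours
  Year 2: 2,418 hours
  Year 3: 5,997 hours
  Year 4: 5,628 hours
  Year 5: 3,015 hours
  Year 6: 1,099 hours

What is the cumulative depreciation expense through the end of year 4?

Depreciable base = $44,014 − $4,000 = $40,014.
Rate = $40,014 / 20,007 hours = $2 per hour.
Year 1: 1,850 × $2 = $3,700. Book value $40,314.
Year 2: 2,418 × $2 = $4,836. Book value $35,478.
Year 3: 5,997 × $2 = $11,994. Book value $23,484.
Year 4: 5,628 × $2 = $11,256. Book value $12,228.
Accumulated through year 4 = $44,014 − $12,228 = $31,786.

$31,786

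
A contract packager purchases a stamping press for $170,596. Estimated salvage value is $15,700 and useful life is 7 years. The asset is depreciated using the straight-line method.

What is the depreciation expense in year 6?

Depreciable base = $170,596 − $15,700 = $154,896.
Annual expense = $154,896 / 7 = $22,128.

$22,128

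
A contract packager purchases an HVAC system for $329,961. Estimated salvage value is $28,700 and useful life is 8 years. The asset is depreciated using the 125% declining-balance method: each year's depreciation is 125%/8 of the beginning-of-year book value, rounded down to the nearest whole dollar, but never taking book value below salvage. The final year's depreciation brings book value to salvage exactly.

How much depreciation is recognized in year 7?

Depreciable base = $329,961 − $28,700 = $301,261.
Year 1: ⌊$329,961 × 125%/8⌋ = $51,556. Book value $278,405.
Year 2: ⌊$278,405 × 125%/8⌋ = $43,500. Book value $234,905.
Year 3: ⌊$234,905 × 125%/8⌋ = $36,703. Book value $198,202.
Year 4: ⌊$198,202 × 125%/8⌋ = $30,969. Book value $167,233.
Year 5: ⌊$167,233 × 125%/8⌋ = $26,130. Book value $141,103.
Year 6: ⌊$141,103 × 125%/8⌋ = $22,047. Book value $119,056.
Year 7: ⌊$119,056 × 125%/8⌋ = $18,602. Book value $100,454.

$18,602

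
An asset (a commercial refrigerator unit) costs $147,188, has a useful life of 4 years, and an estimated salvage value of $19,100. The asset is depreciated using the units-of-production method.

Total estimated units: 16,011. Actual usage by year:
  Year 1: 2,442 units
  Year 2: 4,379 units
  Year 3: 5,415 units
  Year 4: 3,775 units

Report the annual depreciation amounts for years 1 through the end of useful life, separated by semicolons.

Depreciable base = $147,188 − $19,100 = $128,088.
Rate = $128,088 / 16,011 units = $8 per unit.
Year 1: 2,442 × $8 = $19,536. Book value $127,652.
Year 2: 4,379 × $8 = $35,032. Book value $92,620.
Year 3: 5,415 × $8 = $43,320. Book value $49,300.
Year 4: 3,775 × $8 = $30,200. Book value $19,100.

$19,536; $35,032; $43,320; $30,200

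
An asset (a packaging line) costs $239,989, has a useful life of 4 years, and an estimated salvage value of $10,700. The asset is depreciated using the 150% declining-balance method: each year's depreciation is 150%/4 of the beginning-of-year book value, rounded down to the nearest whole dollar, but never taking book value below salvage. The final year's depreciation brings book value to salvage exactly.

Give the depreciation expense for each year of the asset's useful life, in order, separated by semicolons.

Depreciable base = $239,989 − $10,700 = $229,289.
Year 1: ⌊$239,989 × 150%/4⌋ = $89,995. Book value $149,994.
Year 2: ⌊$149,994 × 150%/4⌋ = $56,247. Book value $93,747.
Year 3: ⌊$93,747 × 150%/4⌋ = $35,155. Book value $58,592.
Year 4 (final): $58,592 − $10,700 = $47,892. Book value $10,700.

$89,995; $56,247; $35,155; $47,892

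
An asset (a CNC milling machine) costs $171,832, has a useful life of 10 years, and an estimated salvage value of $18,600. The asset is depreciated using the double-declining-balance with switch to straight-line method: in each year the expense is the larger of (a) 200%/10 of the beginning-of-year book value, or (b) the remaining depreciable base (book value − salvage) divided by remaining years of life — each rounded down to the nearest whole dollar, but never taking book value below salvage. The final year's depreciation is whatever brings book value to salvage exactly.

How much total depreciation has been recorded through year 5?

$115,524

Depreciable base = $171,832 − $18,600 = $153,232.
Year 1: DB = ⌊$171,832 × 200%/10⌋ = $34,366; SL = ⌊$153,232/10⌋ = $15,323 → take DB $34,366. Book value $137,466.
Year 2: DB = ⌊$137,466 × 200%/10⌋ = $27,493; SL = ⌊$118,866/9⌋ = $13,207 → take DB $27,493. Book value $109,973.
Year 3: DB = ⌊$109,973 × 200%/10⌋ = $21,994; SL = ⌊$91,373/8⌋ = $11,421 → take DB $21,994. Book value $87,979.
Year 4: DB = ⌊$87,979 × 200%/10⌋ = $17,595; SL = ⌊$69,379/7⌋ = $9,911 → take DB $17,595. Book value $70,384.
Year 5: DB = ⌊$70,384 × 200%/10⌋ = $14,076; SL = ⌊$51,784/6⌋ = $8,630 → take DB $14,076. Book value $56,308.
Accumulated through year 5 = $171,832 − $56,308 = $115,524.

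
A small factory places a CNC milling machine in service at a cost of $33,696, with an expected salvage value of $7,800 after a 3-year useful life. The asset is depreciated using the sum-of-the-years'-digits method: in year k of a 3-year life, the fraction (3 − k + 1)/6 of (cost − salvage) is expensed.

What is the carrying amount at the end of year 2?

$12,116

Depreciable base = $33,696 − $7,800 = $25,896.
Sum of the years' digits = 3+2+1 = 6.
Year 1: $25,896 × 3/6 = $12,948. Book value $20,748.
Year 2: $25,896 × 2/6 = $8,632. Book value $12,116.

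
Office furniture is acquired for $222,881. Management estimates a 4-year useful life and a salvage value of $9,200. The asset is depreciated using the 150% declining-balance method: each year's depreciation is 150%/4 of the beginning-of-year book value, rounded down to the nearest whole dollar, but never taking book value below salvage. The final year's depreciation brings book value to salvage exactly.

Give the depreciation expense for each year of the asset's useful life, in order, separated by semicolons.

Depreciable base = $222,881 − $9,200 = $213,681.
Year 1: ⌊$222,881 × 150%/4⌋ = $83,580. Book value $139,301.
Year 2: ⌊$139,301 × 150%/4⌋ = $52,237. Book value $87,064.
Year 3: ⌊$87,064 × 150%/4⌋ = $32,649. Book value $54,415.
Year 4 (final): $54,415 − $9,200 = $45,215. Book value $9,200.

$83,580; $52,237; $32,649; $45,215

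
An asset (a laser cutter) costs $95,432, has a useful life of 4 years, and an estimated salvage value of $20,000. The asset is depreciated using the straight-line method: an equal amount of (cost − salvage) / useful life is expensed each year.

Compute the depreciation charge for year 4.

$18,858

Depreciable base = $95,432 − $20,000 = $75,432.
Annual expense = $75,432 / 4 = $18,858.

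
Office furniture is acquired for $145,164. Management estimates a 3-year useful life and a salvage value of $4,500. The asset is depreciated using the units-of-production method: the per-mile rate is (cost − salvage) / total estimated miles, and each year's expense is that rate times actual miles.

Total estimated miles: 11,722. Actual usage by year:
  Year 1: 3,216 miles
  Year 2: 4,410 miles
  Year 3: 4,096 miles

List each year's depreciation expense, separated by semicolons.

Depreciable base = $145,164 − $4,500 = $140,664.
Rate = $140,664 / 11,722 miles = $12 per mile.
Year 1: 3,216 × $12 = $38,592. Book value $106,572.
Year 2: 4,410 × $12 = $52,920. Book value $53,652.
Year 3: 4,096 × $12 = $49,152. Book value $4,500.

$38,592; $52,920; $49,152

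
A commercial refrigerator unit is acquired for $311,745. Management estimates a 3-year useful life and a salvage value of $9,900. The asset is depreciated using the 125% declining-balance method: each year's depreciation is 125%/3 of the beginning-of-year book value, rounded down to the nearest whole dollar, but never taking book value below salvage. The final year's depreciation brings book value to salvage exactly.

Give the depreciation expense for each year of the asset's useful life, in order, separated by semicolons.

Depreciable base = $311,745 − $9,900 = $301,845.
Year 1: ⌊$311,745 × 125%/3⌋ = $129,893. Book value $181,852.
Year 2: ⌊$181,852 × 125%/3⌋ = $75,771. Book value $106,081.
Year 3 (final): $106,081 − $9,900 = $96,181. Book value $9,900.

$129,893; $75,771; $96,181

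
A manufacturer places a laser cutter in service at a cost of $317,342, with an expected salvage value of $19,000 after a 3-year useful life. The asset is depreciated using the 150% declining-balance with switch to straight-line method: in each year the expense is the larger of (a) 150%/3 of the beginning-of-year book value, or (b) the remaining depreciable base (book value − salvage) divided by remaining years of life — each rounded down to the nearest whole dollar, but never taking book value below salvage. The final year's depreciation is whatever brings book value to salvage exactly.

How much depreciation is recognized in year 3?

Depreciable base = $317,342 − $19,000 = $298,342.
Year 1: DB = ⌊$317,342 × 150%/3⌋ = $158,671; SL = ⌊$298,342/3⌋ = $99,447 → take DB $158,671. Book value $158,671.
Year 2: DB = ⌊$158,671 × 150%/3⌋ = $79,335; SL = ⌊$139,671/2⌋ = $69,835 → take DB $79,335. Book value $79,336.
Year 3 (final): $79,336 − $19,000 = $60,336. Book value $19,000.

$60,336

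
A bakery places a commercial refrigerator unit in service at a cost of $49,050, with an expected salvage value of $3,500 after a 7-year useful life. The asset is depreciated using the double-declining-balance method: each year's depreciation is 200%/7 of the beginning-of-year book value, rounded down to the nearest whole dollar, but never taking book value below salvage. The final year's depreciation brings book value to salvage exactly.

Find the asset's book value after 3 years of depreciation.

Depreciable base = $49,050 − $3,500 = $45,550.
Year 1: ⌊$49,050 × 200%/7⌋ = $14,014. Book value $35,036.
Year 2: ⌊$35,036 × 200%/7⌋ = $10,010. Book value $25,026.
Year 3: ⌊$25,026 × 200%/7⌋ = $7,150. Book value $17,876.

$17,876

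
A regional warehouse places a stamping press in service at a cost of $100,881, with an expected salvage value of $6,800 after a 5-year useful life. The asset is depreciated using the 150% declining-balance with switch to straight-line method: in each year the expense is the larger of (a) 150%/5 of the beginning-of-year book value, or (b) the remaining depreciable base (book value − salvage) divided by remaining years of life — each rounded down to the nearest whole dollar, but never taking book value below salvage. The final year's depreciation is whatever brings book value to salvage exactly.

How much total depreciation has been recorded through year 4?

$80,179

Depreciable base = $100,881 − $6,800 = $94,081.
Year 1: DB = ⌊$100,881 × 150%/5⌋ = $30,264; SL = ⌊$94,081/5⌋ = $18,816 → take DB $30,264. Book value $70,617.
Year 2: DB = ⌊$70,617 × 150%/5⌋ = $21,185; SL = ⌊$63,817/4⌋ = $15,954 → take DB $21,185. Book value $49,432.
Year 3: DB = ⌊$49,432 × 150%/5⌋ = $14,829; SL = ⌊$42,632/3⌋ = $14,210 → take DB $14,829. Book value $34,603.
Year 4: DB = ⌊$34,603 × 150%/5⌋ = $10,380; SL = ⌊$27,803/2⌋ = $13,901 → take SL $13,901. Book value $20,702.
Accumulated through year 4 = $100,881 − $20,702 = $80,179.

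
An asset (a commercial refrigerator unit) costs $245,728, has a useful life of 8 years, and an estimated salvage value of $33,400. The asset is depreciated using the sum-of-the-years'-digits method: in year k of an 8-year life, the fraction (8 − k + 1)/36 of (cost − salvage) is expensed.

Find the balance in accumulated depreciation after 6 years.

$194,634

Depreciable base = $245,728 − $33,400 = $212,328.
Sum of the years' digits = 8+7+6+5+4+3+2+1 = 36.
Year 1: $212,328 × 8/36 = $47,184. Book value $198,544.
Year 2: $212,328 × 7/36 = $41,286. Book value $157,258.
Year 3: $212,328 × 6/36 = $35,388. Book value $121,870.
Year 4: $212,328 × 5/36 = $29,490. Book value $92,380.
Year 5: $212,328 × 4/36 = $23,592. Book value $68,788.
Year 6: $212,328 × 3/36 = $17,694. Book value $51,094.
Accumulated through year 6 = $245,728 − $51,094 = $194,634.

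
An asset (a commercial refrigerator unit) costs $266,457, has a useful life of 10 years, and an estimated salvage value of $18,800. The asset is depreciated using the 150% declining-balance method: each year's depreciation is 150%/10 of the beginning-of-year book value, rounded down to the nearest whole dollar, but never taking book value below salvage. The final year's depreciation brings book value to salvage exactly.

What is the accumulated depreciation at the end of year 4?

$127,363

Depreciable base = $266,457 − $18,800 = $247,657.
Year 1: ⌊$266,457 × 150%/10⌋ = $39,968. Book value $226,489.
Year 2: ⌊$226,489 × 150%/10⌋ = $33,973. Book value $192,516.
Year 3: ⌊$192,516 × 150%/10⌋ = $28,877. Book value $163,639.
Year 4: ⌊$163,639 × 150%/10⌋ = $24,545. Book value $139,094.
Accumulated through year 4 = $266,457 − $139,094 = $127,363.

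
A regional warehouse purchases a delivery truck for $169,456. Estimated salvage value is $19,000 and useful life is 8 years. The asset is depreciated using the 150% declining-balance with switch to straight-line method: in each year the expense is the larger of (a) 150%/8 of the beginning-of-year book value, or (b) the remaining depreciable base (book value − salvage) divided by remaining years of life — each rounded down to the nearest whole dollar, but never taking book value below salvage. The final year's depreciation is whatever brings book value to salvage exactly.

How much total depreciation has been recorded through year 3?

$78,563

Depreciable base = $169,456 − $19,000 = $150,456.
Year 1: DB = ⌊$169,456 × 150%/8⌋ = $31,773; SL = ⌊$150,456/8⌋ = $18,807 → take DB $31,773. Book value $137,683.
Year 2: DB = ⌊$137,683 × 150%/8⌋ = $25,815; SL = ⌊$118,683/7⌋ = $16,954 → take DB $25,815. Book value $111,868.
Year 3: DB = ⌊$111,868 × 150%/8⌋ = $20,975; SL = ⌊$92,868/6⌋ = $15,478 → take DB $20,975. Book value $90,893.
Accumulated through year 3 = $169,456 − $90,893 = $78,563.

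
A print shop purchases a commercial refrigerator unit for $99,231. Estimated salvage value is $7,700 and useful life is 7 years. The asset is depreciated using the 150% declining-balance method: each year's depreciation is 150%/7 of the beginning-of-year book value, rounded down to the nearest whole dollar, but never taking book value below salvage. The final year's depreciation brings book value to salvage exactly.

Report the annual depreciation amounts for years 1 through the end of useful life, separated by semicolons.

Depreciable base = $99,231 − $7,700 = $91,531.
Year 1: ⌊$99,231 × 150%/7⌋ = $21,263. Book value $77,968.
Year 2: ⌊$77,968 × 150%/7⌋ = $16,707. Book value $61,261.
Year 3: ⌊$61,261 × 150%/7⌋ = $13,127. Book value $48,134.
Year 4: ⌊$48,134 × 150%/7⌋ = $10,314. Book value $37,820.
Year 5: ⌊$37,820 × 150%/7⌋ = $8,104. Book value $29,716.
Year 6: ⌊$29,716 × 150%/7⌋ = $6,367. Book value $23,349.
Year 7 (final): $23,349 − $7,700 = $15,649. Book value $7,700.

$21,263; $16,707; $13,127; $10,314; $8,104; $6,367; $15,649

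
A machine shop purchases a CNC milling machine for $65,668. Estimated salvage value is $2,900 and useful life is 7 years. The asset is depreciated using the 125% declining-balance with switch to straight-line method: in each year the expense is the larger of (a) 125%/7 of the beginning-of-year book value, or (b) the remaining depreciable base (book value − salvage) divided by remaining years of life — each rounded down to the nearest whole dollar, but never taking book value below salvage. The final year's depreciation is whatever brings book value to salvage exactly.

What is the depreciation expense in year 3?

Depreciable base = $65,668 − $2,900 = $62,768.
Year 1: DB = ⌊$65,668 × 125%/7⌋ = $11,726; SL = ⌊$62,768/7⌋ = $8,966 → take DB $11,726. Book value $53,942.
Year 2: DB = ⌊$53,942 × 125%/7⌋ = $9,632; SL = ⌊$51,042/6⌋ = $8,507 → take DB $9,632. Book value $44,310.
Year 3: DB = ⌊$44,310 × 125%/7⌋ = $7,912; SL = ⌊$41,410/5⌋ = $8,282 → take SL $8,282. Book value $36,028.

$8,282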